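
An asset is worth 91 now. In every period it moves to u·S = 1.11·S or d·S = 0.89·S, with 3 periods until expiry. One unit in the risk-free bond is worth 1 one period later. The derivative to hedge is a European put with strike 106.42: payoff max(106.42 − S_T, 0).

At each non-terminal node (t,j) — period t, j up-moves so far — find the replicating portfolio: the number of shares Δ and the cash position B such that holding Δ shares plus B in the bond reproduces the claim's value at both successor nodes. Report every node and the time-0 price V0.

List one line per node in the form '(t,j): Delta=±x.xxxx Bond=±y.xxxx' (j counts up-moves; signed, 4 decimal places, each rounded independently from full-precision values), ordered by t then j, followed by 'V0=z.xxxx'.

(0,0): Delta=-0.7748 Bond=88.1806
(1,0): Delta=-1.0000 Bond=106.4200
(1,1): Delta=-0.5942 Bond=69.9413
(2,0): Delta=-1.0000 Bond=106.4200
(2,1): Delta=-1.0000 Bond=106.4200
(2,2): Delta=-0.2689 Bond=33.4626
V0=17.6743

Since d<R<u, set p* = (R−d)/(u−d) = 0.5000; price each node as the discounted p*-expectation of its children.
At expiry t=3: V(3,0)=42.2678, V(3,1)=26.4100, V(3,2)=6.6322, V(3,3)=0.0000
Node (2,0) S=72.0811: V=(p*·26.4100+(1−p*)·42.2678)/1=34.3389; Δ=(26.4100−42.2678)/(80.0100−64.1522)=-1.0000; B=V−Δ·S=106.4200
Node (2,1) S=89.8989: V=(p*·6.6322+(1−p*)·26.4100)/1=16.5211; Δ=(6.6322−26.4100)/(99.7878−80.0100)=-1.0000; B=V−Δ·S=106.4200
Node (2,2) S=112.1211: V=(p*·0.0000+(1−p*)·6.6322)/1=3.3161; Δ=(0.0000−6.6322)/(124.4544−99.7878)=-0.2689; B=V−Δ·S=33.4626
Node (1,0) S=80.9900: V=(p*·16.5211+(1−p*)·34.3389)/1=25.4300; Δ=(16.5211−34.3389)/(89.8989−72.0811)=-1.0000; B=V−Δ·S=106.4200
Node (1,1) S=101.0100: V=(p*·3.3161+(1−p*)·16.5211)/1=9.9186; Δ=(3.3161−16.5211)/(112.1211−89.8989)=-0.5942; B=V−Δ·S=69.9413
Node (0,0) S=91.0000: V=(p*·9.9186+(1−p*)·25.4300)/1=17.6743; Δ=(9.9186−25.4300)/(101.0100−80.9900)=-0.7748; B=V−Δ·S=88.1806
Check: Δ(0,0)·S0 + B(0,0) = 17.6743 = V0.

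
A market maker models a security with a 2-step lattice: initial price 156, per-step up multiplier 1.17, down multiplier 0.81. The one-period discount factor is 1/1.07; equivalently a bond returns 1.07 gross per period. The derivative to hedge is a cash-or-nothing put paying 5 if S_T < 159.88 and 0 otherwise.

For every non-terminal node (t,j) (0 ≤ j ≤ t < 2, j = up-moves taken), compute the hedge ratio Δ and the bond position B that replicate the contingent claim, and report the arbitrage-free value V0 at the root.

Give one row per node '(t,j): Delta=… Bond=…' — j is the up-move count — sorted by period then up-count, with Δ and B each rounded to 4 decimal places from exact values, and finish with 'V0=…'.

Risk-neutral probability p* = (R−d)/(u−d) = (1.07−0.81)/(1.17−0.81) = 0.7222.
Terminal values V(2,·): V(2,0)=5.0000, V(2,1)=5.0000, V(2,2)=0.0000
  t=1,j=0: stock 126.3600 → up 147.8412 (V=5.0000), down 102.3516 (V=5.0000). Price 4.6729; hedge Δ=0.0000, bond B=4.6729.
  t=1,j=1: stock 182.5200 → up 213.5484 (V=0.0000), down 147.8412 (V=5.0000). Price 1.2980; hedge Δ=-0.0761, bond B=15.1869.
  t=0,j=0: stock 156.0000 → up 182.5200 (V=1.2980), down 126.3600 (V=4.6729). Price 2.0892; hedge Δ=-0.0601, bond B=11.4639.
Each (Δ,B) replicates both successor values, so the strategy is self-financing and V0 is arbitrage-free.

(0,0): Delta=-0.0601 Bond=11.4639
(1,0): Delta=0.0000 Bond=4.6729
(1,1): Delta=-0.0761 Bond=15.1869
V0=2.0892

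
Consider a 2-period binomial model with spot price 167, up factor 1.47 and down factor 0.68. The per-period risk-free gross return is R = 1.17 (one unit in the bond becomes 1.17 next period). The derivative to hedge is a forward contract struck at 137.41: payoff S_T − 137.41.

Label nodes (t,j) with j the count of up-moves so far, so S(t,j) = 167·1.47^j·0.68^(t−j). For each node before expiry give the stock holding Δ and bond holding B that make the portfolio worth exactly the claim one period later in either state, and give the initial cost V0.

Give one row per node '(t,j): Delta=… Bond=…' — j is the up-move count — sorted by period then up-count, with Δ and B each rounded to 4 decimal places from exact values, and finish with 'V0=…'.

No-arbitrage ⇒ martingale measure with p* = (R−d)/(u−d) = 0.6203.
Terminal values V(2,·): V(2,0)=-60.1892, V(2,1)=29.5232, V(2,2)=223.4603
(1,0): S=113.5600. Δ = (V_up−V_dn)/(S_up−S_dn) = (29.5232−-60.1892)/(166.9332−77.2208) = 1.0000. V = [p*·29.5232 + (1−p*)·-60.1892]/1.17 = -3.8844. B = V − Δ·S = -117.4444.
(1,1): S=245.4900. Δ = (V_up−V_dn)/(S_up−S_dn) = (223.4603−29.5232)/(360.8703−166.9332) = 1.0000. V = [p*·223.4603 + (1−p*)·29.5232]/1.17 = 128.0456. B = V − Δ·S = -117.4444.
(0,0): S=167.0000. Δ = (V_up−V_dn)/(S_up−S_dn) = (128.0456−-3.8844)/(245.4900−113.5600) = 1.0000. V = [p*·128.0456 + (1−p*)·-3.8844]/1.17 = 66.6201. B = V − Δ·S = -100.3799.
Each (Δ,B) replicates both successor values, so the strategy is self-financing and V0 is arbitrage-free.

(0,0): Delta=1.0000 Bond=-100.3799
(1,0): Delta=1.0000 Bond=-117.4444
(1,1): Delta=1.0000 Bond=-117.4444
V0=66.6201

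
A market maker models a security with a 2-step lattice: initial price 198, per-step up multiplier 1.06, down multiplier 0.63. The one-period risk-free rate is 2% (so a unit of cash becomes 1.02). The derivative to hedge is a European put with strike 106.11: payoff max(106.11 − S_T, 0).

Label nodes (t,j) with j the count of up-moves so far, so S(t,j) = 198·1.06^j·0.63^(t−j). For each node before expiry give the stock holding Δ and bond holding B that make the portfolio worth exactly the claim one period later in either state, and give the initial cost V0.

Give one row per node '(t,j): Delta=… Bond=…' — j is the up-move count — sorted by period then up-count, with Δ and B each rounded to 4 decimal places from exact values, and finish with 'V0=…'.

(0,0): Delta=-0.0295 Bond=6.0665
(1,0): Delta=-0.5131 Bond=66.5190
(1,1): Delta=0.0000 Bond=0.0000
V0=0.2289

Risk-neutral probability p* = (R−d)/(u−d) = (1.02−0.63)/(1.06−0.63) = 0.9070.
Terminal payoffs: V(2,0)=27.5238, V(2,1)=0.0000, V(2,2)=0.0000
  t=1,j=0: stock 124.7400 → up 132.2244 (V=0.0000), down 78.5862 (V=27.5238). Price 2.5102; hedge Δ=-0.5131, bond B=66.5190.
  t=1,j=1: stock 209.8800 → up 222.4728 (V=0.0000), down 132.2244 (V=0.0000). Price 0.0000; hedge Δ=0.0000, bond B=0.0000.
  t=0,j=0: stock 198.0000 → up 209.8800 (V=0.0000), down 124.7400 (V=2.5102). Price 0.2289; hedge Δ=-0.0295, bond B=6.0665.
Root portfolio cost Δ·198+B reproduces V0=0.2289.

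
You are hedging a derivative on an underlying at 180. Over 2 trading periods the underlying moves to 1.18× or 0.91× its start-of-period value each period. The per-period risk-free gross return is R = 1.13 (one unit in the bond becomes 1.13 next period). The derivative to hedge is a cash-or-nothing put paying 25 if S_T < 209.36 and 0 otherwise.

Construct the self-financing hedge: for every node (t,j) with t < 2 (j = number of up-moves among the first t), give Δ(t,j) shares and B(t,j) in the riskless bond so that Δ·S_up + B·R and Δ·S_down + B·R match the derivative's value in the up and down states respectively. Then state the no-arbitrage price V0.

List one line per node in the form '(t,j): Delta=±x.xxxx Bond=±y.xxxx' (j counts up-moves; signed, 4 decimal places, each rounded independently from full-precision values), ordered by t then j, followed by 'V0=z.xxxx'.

Since d<R<u, set p* = (R−d)/(u−d) = 0.8148; price each node as the discounted p*-expectation of its children.
Terminal payoffs: V(2,0)=25.0000, V(2,1)=25.0000, V(2,2)=0.0000
Node (1,0) S=163.8000: V=(p*·25.0000+(1−p*)·25.0000)/1.13=22.1239; Δ=(25.0000−25.0000)/(193.2840−149.0580)=0.0000; B=V−Δ·S=22.1239
Node (1,1) S=212.4000: V=(p*·0.0000+(1−p*)·25.0000)/1.13=4.0970; Δ=(0.0000−25.0000)/(250.6320−193.2840)=-0.4359; B=V−Δ·S=96.6896
Node (0,0) S=180.0000: V=(p*·4.0970+(1−p*)·22.1239)/1.13=6.5799; Δ=(4.0970−22.1239)/(212.4000−163.8000)=-0.3709; B=V−Δ·S=73.3461
Each (Δ,B) replicates both successor values, so the strategy is self-financing and V0 is arbitrage-free.

(0,0): Delta=-0.3709 Bond=73.3461
(1,0): Delta=0.0000 Bond=22.1239
(1,1): Delta=-0.4359 Bond=96.6896
V0=6.5799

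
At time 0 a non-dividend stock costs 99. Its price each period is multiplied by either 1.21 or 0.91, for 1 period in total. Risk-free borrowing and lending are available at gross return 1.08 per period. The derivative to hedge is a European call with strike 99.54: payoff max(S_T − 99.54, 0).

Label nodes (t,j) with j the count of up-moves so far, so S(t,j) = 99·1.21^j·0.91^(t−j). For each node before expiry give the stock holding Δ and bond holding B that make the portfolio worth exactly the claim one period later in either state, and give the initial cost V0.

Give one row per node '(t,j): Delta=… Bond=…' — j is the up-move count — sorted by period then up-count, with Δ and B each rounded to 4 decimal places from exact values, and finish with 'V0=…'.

Risk-neutral probability p* = (R−d)/(u−d) = (1.08−0.91)/(1.21−0.91) = 0.5667.
Payoff layer (t=1): V(1,0)=0.0000, V(1,1)=20.2500
(0,0): S=99.0000. Δ = (V_up−V_dn)/(S_up−S_dn) = (20.2500−0.0000)/(119.7900−90.0900) = 0.6818. V = [p*·20.2500 + (1−p*)·0.0000]/1.08 = 10.6250. B = V − Δ·S = -56.8750.
Check: Δ(0,0)·S0 + B(0,0) = 10.6250 = V0.

(0,0): Delta=0.6818 Bond=-56.8750
V0=10.6250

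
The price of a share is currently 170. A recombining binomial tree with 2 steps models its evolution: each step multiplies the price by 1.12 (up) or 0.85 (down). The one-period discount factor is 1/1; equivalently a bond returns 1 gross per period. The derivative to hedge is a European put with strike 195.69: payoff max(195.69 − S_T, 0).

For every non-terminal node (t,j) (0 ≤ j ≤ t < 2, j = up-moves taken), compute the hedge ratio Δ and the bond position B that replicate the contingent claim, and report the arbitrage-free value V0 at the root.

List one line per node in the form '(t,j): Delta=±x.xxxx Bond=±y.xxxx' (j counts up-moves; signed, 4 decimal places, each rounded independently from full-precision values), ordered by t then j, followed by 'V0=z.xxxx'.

(0,0): Delta=-0.7875 Bond=164.9816
(1,0): Delta=-1.0000 Bond=195.6900
(1,1): Delta=-0.6585 Bond=140.4148
V0=31.1091

Risk-neutral probability p* = (R−d)/(u−d) = (1−0.85)/(1.12−0.85) = 0.5556.
At expiry t=2: V(2,0)=72.8650, V(2,1)=33.8500, V(2,2)=0.0000
  t=1,j=0: stock 144.5000 → up 161.8400 (V=33.8500), down 122.8250 (V=72.8650). Price 51.1900; hedge Δ=-1.0000, bond B=195.6900.
  t=1,j=1: stock 190.4000 → up 213.2480 (V=0.0000), down 161.8400 (V=33.8500). Price 15.0444; hedge Δ=-0.6585, bond B=140.4148.
  t=0,j=0: stock 170.0000 → up 190.4000 (V=15.0444), down 144.5000 (V=51.1900). Price 31.1091; hedge Δ=-0.7875, bond B=164.9816.
The time-0 hedge costs 31.1091, which is the no-arbitrage price.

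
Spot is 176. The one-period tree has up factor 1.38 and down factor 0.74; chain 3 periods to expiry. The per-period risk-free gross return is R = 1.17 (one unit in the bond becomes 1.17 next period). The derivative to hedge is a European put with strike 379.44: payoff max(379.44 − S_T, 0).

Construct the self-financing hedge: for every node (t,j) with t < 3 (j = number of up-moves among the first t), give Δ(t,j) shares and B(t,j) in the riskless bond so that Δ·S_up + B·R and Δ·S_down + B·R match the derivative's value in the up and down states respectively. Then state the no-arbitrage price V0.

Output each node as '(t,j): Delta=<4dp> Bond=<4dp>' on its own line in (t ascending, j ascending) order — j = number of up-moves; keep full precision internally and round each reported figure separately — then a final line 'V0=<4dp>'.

(0,0): Delta=-0.7567 Bond=209.8295
(1,0): Delta=-1.0000 Bond=277.1861
(1,1): Delta=-0.6930 Bond=230.0261
(2,0): Delta=-1.0000 Bond=324.3077
(2,1): Delta=-1.0000 Bond=324.3077
(2,2): Delta=-0.6126 Bond=242.1836
V0=76.6478

Under the risk-neutral measure, an up-move has probability p* = (R−d)/(u−d) = 0.6719 and values discount at R = 1.17.
Terminal payoffs: V(3,0)=308.1206, V(3,1)=246.4389, V(3,2)=131.4109, V(3,3)=0.0000
Node (2,0) S=96.3776: V=(p*·246.4389+(1−p*)·308.1206)/1.17=227.9301; Δ=(246.4389−308.1206)/(133.0011−71.3194)=-1.0000; B=V−Δ·S=324.3077
Node (2,1) S=179.7312: V=(p*·131.4109+(1−p*)·246.4389)/1.17=144.5765; Δ=(131.4109−246.4389)/(248.0291−133.0011)=-1.0000; B=V−Δ·S=324.3077
Node (2,2) S=335.1744: V=(p*·0.0000+(1−p*)·131.4109)/1.17=36.8540; Δ=(0.0000−131.4109)/(462.5407−248.0291)=-0.6126; B=V−Δ·S=242.1836
Node (1,0) S=130.2400: V=(p*·144.5765+(1−p*)·227.9301)/1.17=146.9461; Δ=(144.5765−227.9301)/(179.7312−96.3776)=-1.0000; B=V−Δ·S=277.1861
Node (1,1) S=242.8800: V=(p*·36.8540+(1−p*)·144.5765)/1.17=61.7098; Δ=(36.8540−144.5765)/(335.1744−179.7312)=-0.6930; B=V−Δ·S=230.0261
Node (0,0) S=176.0000: V=(p*·61.7098+(1−p*)·146.9461)/1.17=76.6478; Δ=(61.7098−146.9461)/(242.8800−130.2400)=-0.7567; B=V−Δ·S=209.8295
Root portfolio cost Δ·176+B reproduces V0=76.6478.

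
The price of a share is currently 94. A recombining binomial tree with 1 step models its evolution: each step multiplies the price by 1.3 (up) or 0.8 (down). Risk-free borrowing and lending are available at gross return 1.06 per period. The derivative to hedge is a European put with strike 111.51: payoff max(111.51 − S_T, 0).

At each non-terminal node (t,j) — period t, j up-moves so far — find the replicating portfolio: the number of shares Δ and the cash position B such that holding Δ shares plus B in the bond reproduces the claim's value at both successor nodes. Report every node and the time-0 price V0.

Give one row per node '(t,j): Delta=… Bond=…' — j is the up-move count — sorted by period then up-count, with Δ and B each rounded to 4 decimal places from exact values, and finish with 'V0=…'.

Risk-neutral probability p* = (R−d)/(u−d) = (1.06−0.8)/(1.3−0.8) = 0.5200.
Payoff layer (t=1): V(1,0)=36.3100, V(1,1)=0.0000
Node (0,0) S=94.0000: V=(p*·0.0000+(1−p*)·36.3100)/1.06=16.4423; Δ=(0.0000−36.3100)/(122.2000−75.2000)=-0.7726; B=V−Δ·S=89.0623
Self-financing check: at every node Δ·S+B equals the discounted successor values.

(0,0): Delta=-0.7726 Bond=89.0623
V0=16.4423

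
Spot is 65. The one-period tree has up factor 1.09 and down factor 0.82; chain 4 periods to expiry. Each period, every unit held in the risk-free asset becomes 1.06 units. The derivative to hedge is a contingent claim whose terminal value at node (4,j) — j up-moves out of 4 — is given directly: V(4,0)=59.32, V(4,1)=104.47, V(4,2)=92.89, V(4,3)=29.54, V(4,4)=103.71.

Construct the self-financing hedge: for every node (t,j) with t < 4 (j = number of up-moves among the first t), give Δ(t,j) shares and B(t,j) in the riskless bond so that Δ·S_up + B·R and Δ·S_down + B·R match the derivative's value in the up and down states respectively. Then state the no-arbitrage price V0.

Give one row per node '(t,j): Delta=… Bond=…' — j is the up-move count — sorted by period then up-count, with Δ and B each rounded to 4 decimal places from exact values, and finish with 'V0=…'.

(0,0): Delta=1.6787 Bond=-45.8074
(1,0): Delta=-3.2025 Bond=211.6125
(1,1): Delta=2.1377 Bond=-81.0769
(2,0): Delta=-0.4218 Bond=102.7757
(2,1): Delta=-3.4640 Bond=239.5009
(2,2): Delta=2.6644 Bond=-126.6218
(3,0): Delta=4.6659 Bond=-73.3983
(3,1): Delta=-0.9003 Bond=131.7348
(3,2): Delta=-3.7051 Bond=269.1380
(3,3): Delta=3.2634 Bond=-184.6387
V0=63.3055

Under the risk-neutral measure, an up-move has probability p* = (R−d)/(u−d) = 0.8889 and values discount at R = 1.06.
Payoff layer (t=4): V(4,0)=59.3200, V(4,1)=104.4700, V(4,2)=92.8900, V(4,3)=29.5400, V(4,4)=103.7100
  t=3,j=0: stock 35.8389 → up 39.0644 (V=104.4700), down 29.3879 (V=59.3200). Price 93.8239; hedge Δ=4.6659, bond B=-73.3983.
  t=3,j=1: stock 47.6395 → up 51.9271 (V=92.8900), down 39.0644 (V=104.4700). Price 88.8459; hedge Δ=-0.9003, bond B=131.7348.
  t=3,j=2: stock 63.3257 → up 69.0250 (V=29.5400), down 51.9271 (V=92.8900). Price 34.5084; hedge Δ=-3.7051, bond B=269.1380.
  t=3,j=3: stock 84.1769 → up 91.7528 (V=103.7100), down 69.0250 (V=29.5400). Price 90.0650; hedge Δ=3.2634, bond B=-184.6387.
  t=2,j=0: stock 43.7060 → up 47.6395 (V=88.8459), down 35.8389 (V=93.8239). Price 84.3387; hedge Δ=-0.4218, bond B=102.7757.
  t=2,j=1: stock 58.0970 → up 63.3257 (V=34.5084), down 47.6395 (V=88.8459). Price 38.2508; hedge Δ=-3.4640, bond B=239.5009.
  t=2,j=2: stock 77.2265 → up 84.1769 (V=90.0650), down 63.3257 (V=34.5084). Price 79.1434; hedge Δ=2.6644, bond B=-126.6218.
  t=1,j=0: stock 53.3000 → up 58.0970 (V=38.2508), down 43.7060 (V=84.3387). Price 40.9167; hedge Δ=-3.2025, bond B=211.6125.
  t=1,j=1: stock 70.8500 → up 77.2265 (V=79.1434), down 58.0970 (V=38.2508). Price 70.3772; hedge Δ=2.1377, bond B=-81.0769.
  t=0,j=0: stock 65.0000 → up 70.8500 (V=70.3772), down 53.3000 (V=40.9167). Price 63.3055; hedge Δ=1.6787, bond B=-45.8074.
Check: Δ(0,0)·S0 + B(0,0) = 63.3055 = V0.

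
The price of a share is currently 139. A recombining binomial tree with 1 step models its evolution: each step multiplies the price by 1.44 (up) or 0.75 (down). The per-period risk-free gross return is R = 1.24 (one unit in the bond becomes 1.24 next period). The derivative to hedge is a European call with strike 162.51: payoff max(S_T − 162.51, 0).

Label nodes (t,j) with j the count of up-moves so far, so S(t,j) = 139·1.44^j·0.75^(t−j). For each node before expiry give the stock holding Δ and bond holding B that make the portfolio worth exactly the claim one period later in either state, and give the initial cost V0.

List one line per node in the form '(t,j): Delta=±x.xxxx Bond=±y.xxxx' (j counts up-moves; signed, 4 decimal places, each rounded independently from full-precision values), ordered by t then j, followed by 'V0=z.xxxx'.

(0,0): Delta=0.3926 Bond=-33.0032
V0=21.5621

The replicating-portfolio and risk-neutral prices coincide; use p* = (1.24−0.75)/(1.44−0.75) = 0.7101 for the latter.
At expiry t=1: V(1,0)=0.0000, V(1,1)=37.6500
  t=0,j=0: stock 139.0000 → up 200.1600 (V=37.6500), down 104.2500 (V=0.0000). Price 21.5621; hedge Δ=0.3926, bond B=-33.0032.
Check: Δ(0,0)·S0 + B(0,0) = 21.5621 = V0.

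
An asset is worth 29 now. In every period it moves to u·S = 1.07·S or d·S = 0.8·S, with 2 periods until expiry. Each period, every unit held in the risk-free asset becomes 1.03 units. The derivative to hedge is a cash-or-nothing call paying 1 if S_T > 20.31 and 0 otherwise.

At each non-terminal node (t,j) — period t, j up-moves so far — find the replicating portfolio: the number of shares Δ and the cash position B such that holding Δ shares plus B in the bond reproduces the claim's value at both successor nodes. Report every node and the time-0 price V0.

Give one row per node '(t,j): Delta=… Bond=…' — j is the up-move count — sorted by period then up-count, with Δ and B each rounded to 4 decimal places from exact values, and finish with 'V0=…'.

(0,0): Delta=0.0184 Bond=0.3892
(1,0): Delta=0.1596 Bond=-2.8767
(1,1): Delta=0.0000 Bond=0.9709
V0=0.9219

No-arbitrage ⇒ martingale measure with p* = (R−d)/(u−d) = 0.8519.
Terminal payoffs: V(2,0)=0.0000, V(2,1)=1.0000, V(2,2)=1.0000
Node (1,0) S=23.2000: V=(p*·1.0000+(1−p*)·0.0000)/1.03=0.8270; Δ=(1.0000−0.0000)/(24.8240−18.5600)=0.1596; B=V−Δ·S=-2.8767
Node (1,1) S=31.0300: V=(p*·1.0000+(1−p*)·1.0000)/1.03=0.9709; Δ=(1.0000−1.0000)/(33.2021−24.8240)=0.0000; B=V−Δ·S=0.9709
Node (0,0) S=29.0000: V=(p*·0.9709+(1−p*)·0.8270)/1.03=0.9219; Δ=(0.9709−0.8270)/(31.0300−23.2000)=0.0184; B=V−Δ·S=0.3892
The time-0 hedge costs 0.9219, which is the no-arbitrage price.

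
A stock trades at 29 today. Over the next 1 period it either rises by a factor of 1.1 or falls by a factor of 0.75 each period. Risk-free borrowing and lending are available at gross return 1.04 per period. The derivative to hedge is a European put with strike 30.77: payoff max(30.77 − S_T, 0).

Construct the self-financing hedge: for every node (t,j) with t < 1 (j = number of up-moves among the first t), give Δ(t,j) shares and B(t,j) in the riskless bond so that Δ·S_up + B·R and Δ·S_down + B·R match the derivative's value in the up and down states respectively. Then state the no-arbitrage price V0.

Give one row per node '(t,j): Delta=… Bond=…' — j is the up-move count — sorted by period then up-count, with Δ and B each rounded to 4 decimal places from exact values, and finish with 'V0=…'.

No-arbitrage ⇒ martingale measure with p* = (R−d)/(u−d) = 0.8286.
Terminal payoffs: V(1,0)=9.0200, V(1,1)=0.0000
(0,0): S=29.0000. Δ = (V_up−V_dn)/(S_up−S_dn) = (0.0000−9.0200)/(31.9000−21.7500) = -0.8887. V = [p*·0.0000 + (1−p*)·9.0200]/1.04 = 1.4868. B = V − Δ·S = 27.2582.
Self-financing check: at every node Δ·S+B equals the discounted successor values.

(0,0): Delta=-0.8887 Bond=27.2582
V0=1.4868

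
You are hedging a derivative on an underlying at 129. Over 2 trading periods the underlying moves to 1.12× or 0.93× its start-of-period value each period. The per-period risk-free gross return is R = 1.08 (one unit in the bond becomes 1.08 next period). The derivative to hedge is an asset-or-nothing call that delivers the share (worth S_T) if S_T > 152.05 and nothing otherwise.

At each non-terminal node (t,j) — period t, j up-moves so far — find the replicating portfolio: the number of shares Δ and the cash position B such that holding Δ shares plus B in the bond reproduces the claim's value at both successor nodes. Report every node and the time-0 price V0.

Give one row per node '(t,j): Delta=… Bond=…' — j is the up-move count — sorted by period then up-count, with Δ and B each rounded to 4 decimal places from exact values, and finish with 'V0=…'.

(0,0): Delta=4.8261 Bond=-536.0993
(1,0): Delta=0.0000 Bond=0.0000
(1,1): Delta=5.8947 Bond=-733.3839
V0=86.4676

Under the risk-neutral measure, an up-move has probability p* = (R−d)/(u−d) = 0.7895 and values discount at R = 1.08.
Terminal payoffs: V(2,0)=0.0000, V(2,1)=0.0000, V(2,2)=161.8176
Node (1,0) S=119.9700: V=(p*·0.0000+(1−p*)·0.0000)/1.08=0.0000; Δ=(0.0000−0.0000)/(134.3664−111.5721)=0.0000; B=V−Δ·S=0.0000
Node (1,1) S=144.4800: V=(p*·161.8176+(1−p*)·0.0000)/1.08=118.2877; Δ=(161.8176−0.0000)/(161.8176−134.3664)=5.8947; B=V−Δ·S=-733.3839
Node (0,0) S=129.0000: V=(p*·118.2877+(1−p*)·0.0000)/1.08=86.4676; Δ=(118.2877−0.0000)/(144.4800−119.9700)=4.8261; B=V−Δ·S=-536.0993
Check: Δ(0,0)·S0 + B(0,0) = 86.4676 = V0.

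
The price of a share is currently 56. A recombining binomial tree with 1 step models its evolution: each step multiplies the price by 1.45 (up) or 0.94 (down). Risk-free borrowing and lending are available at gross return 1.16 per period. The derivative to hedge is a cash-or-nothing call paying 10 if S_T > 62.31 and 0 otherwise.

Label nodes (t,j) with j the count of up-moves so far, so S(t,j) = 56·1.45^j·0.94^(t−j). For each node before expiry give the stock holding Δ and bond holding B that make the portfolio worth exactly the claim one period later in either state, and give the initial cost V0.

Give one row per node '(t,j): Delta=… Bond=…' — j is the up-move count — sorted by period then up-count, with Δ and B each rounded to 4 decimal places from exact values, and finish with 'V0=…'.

Since d<R<u, set p* = (R−d)/(u−d) = 0.4314; price each node as the discounted p*-expectation of its children.
Terminal payoffs: V(1,0)=0.0000, V(1,1)=10.0000
(0,0): S=56.0000. Δ = (V_up−V_dn)/(S_up−S_dn) = (10.0000−0.0000)/(81.2000−52.6400) = 0.3501. V = [p*·10.0000 + (1−p*)·0.0000]/1.16 = 3.7187. B = V − Δ·S = -15.8891.
Root portfolio cost Δ·56+B reproduces V0=3.7187.

(0,0): Delta=0.3501 Bond=-15.8891
V0=3.7187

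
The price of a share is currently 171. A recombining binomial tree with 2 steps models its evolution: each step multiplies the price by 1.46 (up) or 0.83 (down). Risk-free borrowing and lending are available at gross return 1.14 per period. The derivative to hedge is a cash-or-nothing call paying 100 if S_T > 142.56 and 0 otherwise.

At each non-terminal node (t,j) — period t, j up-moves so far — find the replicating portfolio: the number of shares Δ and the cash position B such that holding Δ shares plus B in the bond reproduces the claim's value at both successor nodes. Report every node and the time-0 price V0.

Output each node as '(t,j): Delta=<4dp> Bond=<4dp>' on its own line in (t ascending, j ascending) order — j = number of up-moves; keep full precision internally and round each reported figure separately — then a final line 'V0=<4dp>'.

Risk-neutral probability p* = (R−d)/(u−d) = (1.14−0.83)/(1.46−0.83) = 0.4921.
Terminal values V(2,·): V(2,0)=0.0000, V(2,1)=100.0000, V(2,2)=100.0000
(1,0): S=141.9300. Δ = (V_up−V_dn)/(S_up−S_dn) = (100.0000−0.0000)/(207.2178−117.8019) = 1.1184. V = [p*·100.0000 + (1−p*)·0.0000]/1.14 = 43.1635. B = V − Δ·S = -115.5667.
(1,1): S=249.6600. Δ = (V_up−V_dn)/(S_up−S_dn) = (100.0000−100.0000)/(364.5036−207.2178) = 0.0000. V = [p*·100.0000 + (1−p*)·100.0000]/1.14 = 87.7193. B = V − Δ·S = 87.7193.
(0,0): S=171.0000. Δ = (V_up−V_dn)/(S_up−S_dn) = (87.7193−43.1635)/(249.6600−141.9300) = 0.4136. V = [p*·87.7193 + (1−p*)·43.1635]/1.14 = 57.0945. B = V − Δ·S = -13.6290.
The time-0 hedge costs 57.0945, which is the no-arbitrage price.

(0,0): Delta=0.4136 Bond=-13.6290
(1,0): Delta=1.1184 Bond=-115.5667
(1,1): Delta=0.0000 Bond=87.7193
V0=57.0945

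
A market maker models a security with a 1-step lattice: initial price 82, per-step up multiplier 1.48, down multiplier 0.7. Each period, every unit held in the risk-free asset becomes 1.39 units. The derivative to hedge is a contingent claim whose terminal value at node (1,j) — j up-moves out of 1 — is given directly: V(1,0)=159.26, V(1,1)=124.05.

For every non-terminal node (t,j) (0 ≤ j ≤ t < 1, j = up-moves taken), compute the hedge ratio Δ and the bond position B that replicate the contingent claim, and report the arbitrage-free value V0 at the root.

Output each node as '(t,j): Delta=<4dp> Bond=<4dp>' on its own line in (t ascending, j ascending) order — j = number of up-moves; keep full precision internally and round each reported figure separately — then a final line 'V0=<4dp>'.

Under the risk-neutral measure, an up-move has probability p* = (R−d)/(u−d) = 0.8846 and values discount at R = 1.39.
Terminal values V(1,·): V(1,0)=159.2600, V(1,1)=124.0500
  t=0,j=0: stock 82.0000 → up 121.3600 (V=124.0500), down 57.4000 (V=159.2600). Price 92.1674; hedge Δ=-0.5505, bond B=137.3084.
Check: Δ(0,0)·S0 + B(0,0) = 92.1674 = V0.

(0,0): Delta=-0.5505 Bond=137.3084
V0=92.1674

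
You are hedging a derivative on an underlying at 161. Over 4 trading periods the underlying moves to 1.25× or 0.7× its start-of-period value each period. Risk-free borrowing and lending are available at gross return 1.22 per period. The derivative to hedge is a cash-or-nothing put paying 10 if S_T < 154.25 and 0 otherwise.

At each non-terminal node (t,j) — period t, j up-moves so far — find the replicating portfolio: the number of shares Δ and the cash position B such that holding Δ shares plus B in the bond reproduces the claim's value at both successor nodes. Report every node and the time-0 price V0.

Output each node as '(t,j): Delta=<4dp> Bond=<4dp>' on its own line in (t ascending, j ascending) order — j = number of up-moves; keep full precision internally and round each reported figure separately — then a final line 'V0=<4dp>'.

Risk-neutral probability p* = (R−d)/(u−d) = (1.22−0.7)/(1.25−0.7) = 0.9455.
Payoff layer (t=4): V(4,0)=10.0000, V(4,1)=10.0000, V(4,2)=10.0000, V(4,3)=0.0000, V(4,4)=0.0000
Node (3,0) S=55.2230: V=(p*·10.0000+(1−p*)·10.0000)/1.22=8.1967; Δ=(10.0000−10.0000)/(69.0287−38.6561)=0.0000; B=V−Δ·S=8.1967
Node (3,1) S=98.6125: V=(p*·10.0000+(1−p*)·10.0000)/1.22=8.1967; Δ=(10.0000−10.0000)/(123.2656−69.0287)=0.0000; B=V−Δ·S=8.1967
Node (3,2) S=176.0938: V=(p*·0.0000+(1−p*)·10.0000)/1.22=0.4471; Δ=(0.0000−10.0000)/(220.1172−123.2656)=-0.1033; B=V−Δ·S=18.6289
Node (3,3) S=314.4531: V=(p*·0.0000+(1−p*)·0.0000)/1.22=0.0000; Δ=(0.0000−0.0000)/(393.0664−220.1172)=0.0000; B=V−Δ·S=0.0000
Node (2,0) S=78.8900: V=(p*·8.1967+(1−p*)·8.1967)/1.22=6.7186; Δ=(8.1967−8.1967)/(98.6125−55.2230)=0.0000; B=V−Δ·S=6.7186
Node (2,1) S=140.8750: V=(p*·0.4471+(1−p*)·8.1967)/1.22=0.7130; Δ=(0.4471−8.1967)/(176.0938−98.6125)=-0.1000; B=V−Δ·S=14.8032
Node (2,2) S=251.5625: V=(p*·0.0000+(1−p*)·0.4471)/1.22=0.0200; Δ=(0.0000−0.4471)/(314.4531−176.0938)=-0.0032; B=V−Δ·S=0.8329
Node (1,0) S=112.7000: V=(p*·0.7130+(1−p*)·6.7186)/1.22=0.8529; Δ=(0.7130−6.7186)/(140.8750−78.8900)=-0.0969; B=V−Δ·S=11.7723
Node (1,1) S=201.2500: V=(p*·0.0200+(1−p*)·0.7130)/1.22=0.0474; Δ=(0.0200−0.7130)/(251.5625−140.8750)=-0.0063; B=V−Δ·S=1.3073
Node (0,0) S=161.0000: V=(p*·0.0474+(1−p*)·0.8529)/1.22=0.0748; Δ=(0.0474−0.8529)/(201.2500−112.7000)=-0.0091; B=V−Δ·S=1.5394
The time-0 hedge costs 0.0748, which is the no-arbitrage price.

(0,0): Delta=-0.0091 Bond=1.5394
(1,0): Delta=-0.0969 Bond=11.7723
(1,1): Delta=-0.0063 Bond=1.3073
(2,0): Delta=0.0000 Bond=6.7186
(2,1): Delta=-0.1000 Bond=14.8032
(2,2): Delta=-0.0032 Bond=0.8329
(3,0): Delta=0.0000 Bond=8.1967
(3,1): Delta=0.0000 Bond=8.1967
(3,2): Delta=-0.1033 Bond=18.6289
(3,3): Delta=0.0000 Bond=0.0000
V0=0.0748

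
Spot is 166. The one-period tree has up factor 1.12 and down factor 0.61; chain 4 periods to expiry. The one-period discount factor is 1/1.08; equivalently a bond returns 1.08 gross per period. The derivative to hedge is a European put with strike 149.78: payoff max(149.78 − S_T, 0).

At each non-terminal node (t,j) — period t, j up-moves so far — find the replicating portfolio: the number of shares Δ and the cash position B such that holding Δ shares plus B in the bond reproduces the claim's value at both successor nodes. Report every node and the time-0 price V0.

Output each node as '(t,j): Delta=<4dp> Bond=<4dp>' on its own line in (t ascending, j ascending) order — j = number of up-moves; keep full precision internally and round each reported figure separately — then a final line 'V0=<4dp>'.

(0,0): Delta=-0.1823 Bond=33.4225
(1,0): Delta=-1.0000 Bond=118.9002
(1,1): Delta=-0.1444 Bond=29.0491
(2,0): Delta=-1.0000 Bond=128.4122
(2,1): Delta=-1.0000 Bond=128.4122
(2,2): Delta=-0.1047 Bond=23.1144
(3,0): Delta=-1.0000 Bond=138.6852
(3,1): Delta=-1.0000 Bond=138.6852
(3,2): Delta=-1.0000 Bond=138.6852
(3,3): Delta=-0.0632 Bond=15.2851
V0=3.1666

The replicating-portfolio and risk-neutral prices coincide; use p* = (1.08−0.61)/(1.12−0.61) = 0.9216 for the latter.
At expiry t=4: V(4,0)=126.7959, V(4,1)=107.5797, V(4,2)=72.2975, V(4,3)=7.5170, V(4,4)=0.0000
(3,0): S=37.6788. Δ = (V_up−V_dn)/(S_up−S_dn) = (107.5797−126.7959)/(42.2003−22.9841) = -1.0000. V = [p*·107.5797 + (1−p*)·126.7959]/1.08 = 101.0063. B = V − Δ·S = 138.6852.
(3,1): S=69.1808. Δ = (V_up−V_dn)/(S_up−S_dn) = (72.2975−107.5797)/(77.4825−42.2003) = -1.0000. V = [p*·72.2975 + (1−p*)·107.5797]/1.08 = 69.5044. B = V − Δ·S = 138.6852.
(3,2): S=127.0205. Δ = (V_up−V_dn)/(S_up−S_dn) = (7.5170−72.2975)/(142.2630−77.4825) = -1.0000. V = [p*·7.5170 + (1−p*)·72.2975]/1.08 = 11.6646. B = V − Δ·S = 138.6852.
(3,3): S=233.2180. Δ = (V_up−V_dn)/(S_up−S_dn) = (0.0000−7.5170)/(261.2042−142.2630) = -0.0632. V = [p*·0.0000 + (1−p*)·7.5170]/1.08 = 0.5459. B = V − Δ·S = 15.2851.
(2,0): S=61.7686. Δ = (V_up−V_dn)/(S_up−S_dn) = (69.5044−101.0063)/(69.1808−37.6788) = -1.0000. V = [p*·69.5044 + (1−p*)·101.0063]/1.08 = 66.6436. B = V − Δ·S = 128.4122.
(2,1): S=113.4112. Δ = (V_up−V_dn)/(S_up−S_dn) = (11.6646−69.5044)/(127.0205−69.1808) = -1.0000. V = [p*·11.6646 + (1−p*)·69.5044]/1.08 = 15.0010. B = V − Δ·S = 128.4122.
(2,2): S=208.2304. Δ = (V_up−V_dn)/(S_up−S_dn) = (0.5459−11.6646)/(233.2180−127.0205) = -0.1047. V = [p*·0.5459 + (1−p*)·11.6646]/1.08 = 1.3129. B = V − Δ·S = 23.1144.
(1,0): S=101.2600. Δ = (V_up−V_dn)/(S_up−S_dn) = (15.0010−66.6436)/(113.4112−61.7686) = -1.0000. V = [p*·15.0010 + (1−p*)·66.6436]/1.08 = 17.6402. B = V − Δ·S = 118.9002.
(1,1): S=185.9200. Δ = (V_up−V_dn)/(S_up−S_dn) = (1.3129−15.0010)/(208.2304−113.4112) = -0.1444. V = [p*·1.3129 + (1−p*)·15.0010]/1.08 = 2.2097. B = V − Δ·S = 29.0491.
(0,0): S=166.0000. Δ = (V_up−V_dn)/(S_up−S_dn) = (2.2097−17.6402)/(185.9200−101.2600) = -0.1823. V = [p*·2.2097 + (1−p*)·17.6402]/1.08 = 3.1666. B = V − Δ·S = 33.4225.
The time-0 hedge costs 3.1666, which is the no-arbitrage price.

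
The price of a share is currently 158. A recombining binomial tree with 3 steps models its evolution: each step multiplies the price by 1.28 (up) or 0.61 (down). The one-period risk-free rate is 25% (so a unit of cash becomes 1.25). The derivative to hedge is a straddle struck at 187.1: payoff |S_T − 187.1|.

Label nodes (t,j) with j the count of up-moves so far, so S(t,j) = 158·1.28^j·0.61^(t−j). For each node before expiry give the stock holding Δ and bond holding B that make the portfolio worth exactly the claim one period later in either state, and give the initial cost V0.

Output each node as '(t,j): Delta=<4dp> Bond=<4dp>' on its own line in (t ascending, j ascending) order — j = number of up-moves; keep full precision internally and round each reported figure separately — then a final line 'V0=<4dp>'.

(0,0): Delta=0.5915 Bond=-26.9152
(1,0): Delta=-1.0000 Bond=119.7440
(1,1): Delta=0.6270 Bond=-40.8340
(2,0): Delta=-1.0000 Bond=149.6800
(2,1): Delta=-1.0000 Bond=149.6800
(2,2): Delta=0.6634 Bond=-60.4514
V0=66.5405

No-arbitrage ⇒ martingale measure with p* = (R−d)/(u−d) = 0.9552.
Payoff layer (t=3): V(3,0)=151.2370, V(3,1)=111.8465, V(3,2)=29.1910, V(3,3)=144.2500
Node (2,0) S=58.7918: V=(p*·111.8465+(1−p*)·151.2370)/1.25=90.8882; Δ=(111.8465−151.2370)/(75.2535−35.8630)=-1.0000; B=V−Δ·S=149.6800
Node (2,1) S=123.3664: V=(p*·29.1910+(1−p*)·111.8465)/1.25=26.3136; Δ=(29.1910−111.8465)/(157.9090−75.2535)=-1.0000; B=V−Δ·S=149.6800
Node (2,2) S=258.8672: V=(p*·144.2500+(1−p*)·29.1910)/1.25=111.2785; Δ=(144.2500−29.1910)/(331.3500−157.9090)=0.6634; B=V−Δ·S=-60.4514
Node (1,0) S=96.3800: V=(p*·26.3136+(1−p*)·90.8882)/1.25=23.3640; Δ=(26.3136−90.8882)/(123.3664−58.7918)=-1.0000; B=V−Δ·S=119.7440
Node (1,1) S=202.2400: V=(p*·111.2785+(1−p*)·26.3136)/1.25=85.9793; Δ=(111.2785−26.3136)/(258.8672−123.3664)=0.6270; B=V−Δ·S=-40.8340
Node (0,0) S=158.0000: V=(p*·85.9793+(1−p*)·23.3640)/1.25=66.5405; Δ=(85.9793−23.3640)/(202.2400−96.3800)=0.5915; B=V−Δ·S=-26.9152
Each (Δ,B) replicates both successor values, so the strategy is self-financing and V0 is arbitrage-free.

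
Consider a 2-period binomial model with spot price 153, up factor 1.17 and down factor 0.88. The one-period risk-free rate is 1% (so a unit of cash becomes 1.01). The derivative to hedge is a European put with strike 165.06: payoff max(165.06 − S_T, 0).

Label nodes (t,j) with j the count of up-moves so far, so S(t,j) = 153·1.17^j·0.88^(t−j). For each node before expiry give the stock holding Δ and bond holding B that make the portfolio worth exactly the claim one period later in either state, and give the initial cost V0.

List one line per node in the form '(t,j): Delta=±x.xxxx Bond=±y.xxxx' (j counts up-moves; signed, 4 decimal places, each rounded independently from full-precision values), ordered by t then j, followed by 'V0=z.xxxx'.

(0,0): Delta=-0.5560 Bond=102.6255
(1,0): Delta=-1.0000 Bond=163.4257
(1,1): Delta=-0.1451 Bond=30.0837
V0=17.5505

Risk-neutral probability p* = (R−d)/(u−d) = (1.01−0.88)/(1.17−0.88) = 0.4483.
At expiry t=2: V(2,0)=46.5768, V(2,1)=7.5312, V(2,2)=0.0000
Node (1,0) S=134.6400: V=(p*·7.5312+(1−p*)·46.5768)/1.01=28.7857; Δ=(7.5312−46.5768)/(157.5288−118.4832)=-1.0000; B=V−Δ·S=163.4257
Node (1,1) S=179.0100: V=(p*·0.0000+(1−p*)·7.5312)/1.01=4.1140; Δ=(0.0000−7.5312)/(209.4417−157.5288)=-0.1451; B=V−Δ·S=30.0837
Node (0,0) S=153.0000: V=(p*·4.1140+(1−p*)·28.7857)/1.01=17.5505; Δ=(4.1140−28.7857)/(179.0100−134.6400)=-0.5560; B=V−Δ·S=102.6255
Check: Δ(0,0)·S0 + B(0,0) = 17.5505 = V0.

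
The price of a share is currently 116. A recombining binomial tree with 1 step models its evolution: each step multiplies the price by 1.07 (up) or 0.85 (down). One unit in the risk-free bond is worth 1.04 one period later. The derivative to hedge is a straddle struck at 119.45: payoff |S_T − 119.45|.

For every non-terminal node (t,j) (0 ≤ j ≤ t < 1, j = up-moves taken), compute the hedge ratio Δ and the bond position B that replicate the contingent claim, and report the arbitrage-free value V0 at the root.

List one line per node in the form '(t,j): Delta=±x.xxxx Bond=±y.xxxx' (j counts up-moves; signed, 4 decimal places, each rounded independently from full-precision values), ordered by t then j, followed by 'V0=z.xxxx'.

The replicating-portfolio and risk-neutral prices coincide; use p* = (1.04−0.85)/(1.07−0.85) = 0.8636 for the latter.
Terminal payoffs: V(1,0)=20.8500, V(1,1)=4.6700
  t=0,j=0: stock 116.0000 → up 124.1200 (V=4.6700), down 98.6000 (V=20.8500). Price 6.6119; hedge Δ=-0.6340, bond B=80.1573.
The time-0 hedge costs 6.6119, which is the no-arbitrage price.

(0,0): Delta=-0.6340 Bond=80.1573
V0=6.6119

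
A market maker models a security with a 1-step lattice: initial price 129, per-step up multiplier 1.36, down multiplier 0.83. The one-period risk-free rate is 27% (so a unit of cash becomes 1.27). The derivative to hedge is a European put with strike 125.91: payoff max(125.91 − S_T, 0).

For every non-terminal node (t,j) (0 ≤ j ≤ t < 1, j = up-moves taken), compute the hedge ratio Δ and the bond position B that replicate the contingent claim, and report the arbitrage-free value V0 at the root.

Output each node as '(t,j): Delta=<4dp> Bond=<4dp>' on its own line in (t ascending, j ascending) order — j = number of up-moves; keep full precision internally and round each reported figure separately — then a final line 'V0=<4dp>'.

Since d<R<u, set p* = (R−d)/(u−d) = 0.8302; price each node as the discounted p*-expectation of its children.
Terminal payoffs: V(1,0)=18.8400, V(1,1)=0.0000
  t=0,j=0: stock 129.0000 → up 175.4400 (V=0.0000), down 107.0700 (V=18.8400). Price 2.5191; hedge Δ=-0.2756, bond B=38.0663.
Each (Δ,B) replicates both successor values, so the strategy is self-financing and V0 is arbitrage-free.

(0,0): Delta=-0.2756 Bond=38.0663
V0=2.5191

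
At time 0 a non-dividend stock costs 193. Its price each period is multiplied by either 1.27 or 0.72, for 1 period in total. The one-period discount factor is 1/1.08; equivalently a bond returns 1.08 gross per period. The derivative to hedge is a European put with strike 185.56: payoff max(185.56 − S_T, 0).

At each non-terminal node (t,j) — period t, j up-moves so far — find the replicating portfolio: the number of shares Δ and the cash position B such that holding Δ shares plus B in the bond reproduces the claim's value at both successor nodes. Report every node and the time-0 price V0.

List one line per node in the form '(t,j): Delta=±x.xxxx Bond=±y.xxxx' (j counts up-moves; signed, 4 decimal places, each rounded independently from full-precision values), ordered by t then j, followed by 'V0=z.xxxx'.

Risk-neutral probability p* = (R−d)/(u−d) = (1.08−0.72)/(1.27−0.72) = 0.6545.
Terminal values V(1,·): V(1,0)=46.6000, V(1,1)=0.0000
Node (0,0) S=193.0000: V=(p*·0.0000+(1−p*)·46.6000)/1.08=14.9057; Δ=(0.0000−46.6000)/(245.1100−138.9600)=-0.4390; B=V−Δ·S=99.6330
Root portfolio cost Δ·193+B reproduces V0=14.9057.

(0,0): Delta=-0.4390 Bond=99.6330
V0=14.9057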